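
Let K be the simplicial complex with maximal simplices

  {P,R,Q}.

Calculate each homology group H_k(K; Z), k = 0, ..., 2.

H_0 ≅ Z,  H_1 = 0,  H_2 = 0.

We work with the vertex ordering P < Q < R. The simplices of K, each written with vertices in increasing order, are:

  0-simplices (3): P, Q, R
  1-simplices (3): PQ, PR, QR
  2-simplices (1): PQR

Hence C_0 ≅ Z^3, C_1 ≅ Z^3, C_2 ≅ Z^1.

Boundary ∂_1: C_1 → C_0 is given by ∂[p,q] = [q] − [p].
The 3×3 boundary matrix has rank 2 and Smith normal form diag(1,1).

∂_2: C_2 → C_1 maps a triangle to the signed sum of its edges. For instance
  ∂PQR = QR − PR + PQ.
This gives a 3×1 integer matrix of rank 1; reducing to Smith normal form yields diagonal entries (1).

Computing H_k = (kernel of ∂_k) / (image of ∂_{k+1}):

  H_0: rank C_0 − rank ∂_1 = 3 − 2 = 1, and the invariant factors of ∂_1 are all 1, so H_0 = Z.
  H_1: rank ker ∂_1 − rank ∂_2 = (3 − 2) − 1 = 0, and the invariant factors of ∂_2 are all 1, so H_1 = 0.
  H_2: rank ker ∂_2 − rank ∂_3 = (1 − 1) − 0 = 0, and there is no ∂_3, so H_2 = 0.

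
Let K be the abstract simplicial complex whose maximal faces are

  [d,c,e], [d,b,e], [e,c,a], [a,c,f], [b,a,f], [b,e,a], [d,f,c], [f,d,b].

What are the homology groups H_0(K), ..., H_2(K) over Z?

Take the total order a < b < c < d < e < f on the vertex set. Then K (dimension 2) consists of the simplices:

  0-simplices (6): a, b, c, d, e, f
  1-simplices (12): ab, ac, ae, af, bd, be, bf, cd, ce, cf, de, df
  2-simplices (8): abe, abf, ace, acf, bde, bdf, cde, cdf

Hence C_0 ≅ Z^6, C_1 ≅ Z^12, C_2 ≅ Z^8.

The boundary map ∂_1: C_1 → C_0 is given by ∂[p,q] = [q] − [p].
The resulting 6×12 matrix has rank 5, and its Smith normal form has invariant factors (1,1,1,1,1).

The boundary map ∂_2: C_2 → C_1 sends each 2-simplex [p,q,r] to [q,r] − [p,r] + [p,q]. For instance
  ∂abf = bf − af + ab,
  ∂bdf = df − bf + bd.
This gives a 12×8 integer matrix of rank 7; reducing to Smith normal form yields diagonal entries (1,1,1,1,1,1,1).

Reading off H_k = ker ∂_k / im ∂_{k+1}:

  H_0: rank C_0 − rank ∂_1 = 6 − 5 = 1, and the invariant factors of ∂_1 are all 1, so H_0 ≅ Z.
  H_1: rank ker ∂_1 − rank ∂_2 = (12 − 5) − 7 = 0, and the invariant factors of ∂_2 are all 1, so H_1 ≅ 0.
  H_2: rank ker ∂_2 − rank ∂_3 = (8 − 7) − 0 = 1, and there is no ∂_3, so H_2 ≅ Z.

(K is a triangulation of the 2-sphere S^2.)

H_0 = Z,  H_1 = 0,  H_2 = Z.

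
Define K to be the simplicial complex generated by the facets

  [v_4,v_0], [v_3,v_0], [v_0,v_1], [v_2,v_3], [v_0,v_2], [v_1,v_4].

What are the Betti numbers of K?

We work with the vertex ordering v_0 < v_1 < v_2 < v_3 < v_4. The simplices of K, each written with vertices in increasing order, are:

  0-simplices (5): [v_0], [v_1], [v_2], [v_3], [v_4]
  1-simplices (6): [v_0,v_1], [v_0,v_2], [v_0,v_3], [v_0,v_4], [v_1,v_4], [v_2,v_3]

Hence C_0 ≅ Z^5, C_1 ≅ Z^6.

The boundary map ∂_1: C_1 → C_0 maps an edge to its endpoints' difference, ∂[p,q] = q − p. For instance
  ∂[v_0,v_1] = [v_1] − [v_0].
This gives a 5×6 integer matrix of rank 4; reducing to Smith normal form yields diagonal entries (1,1,1,1).

Computing H_k = (kernel of ∂_k) / (image of ∂_{k+1}):

  H_0: rank C_0 − rank ∂_1 = 5 − 4 = 1, and the invariant factors of ∂_1 are all 1, so H_0 = Z.
  H_1: rank ker ∂_1 − rank ∂_2 = (6 − 4) − 0 = 2, and there is no ∂_2, so H_1 = Z^2.

As a check, the Euler characteristic is 5 − 6 = -1, which agrees with 1 − 2 = -1.

Hence the Betti numbers are b_0 = 1, b_1 = 2.

b_0 = 1, b_1 = 2.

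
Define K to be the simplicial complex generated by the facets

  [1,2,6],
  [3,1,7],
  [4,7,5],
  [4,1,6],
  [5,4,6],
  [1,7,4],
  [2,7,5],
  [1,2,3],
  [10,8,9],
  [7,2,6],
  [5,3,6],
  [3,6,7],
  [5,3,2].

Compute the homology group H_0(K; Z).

We work with the vertex ordering 1 < 2 < 3 < 4 < 5 < 6 < 7 < 8 < 9 < 10. The simplices of K, each written with vertices in increasing order, are:

  0-simplices (10): [1], [2], [3], [4], [5], [6], [7], [8], [9], [10]
  1-simplices (21): [1,2], [1,3], [1,4], [1,6], [1,7], [2,3], [2,5], [2,6], [2,7], [3,5], [3,6], [3,7], [4,5], [4,6], [4,7], [5,6], [5,7], [6,7], [8,9], [8,10], [9,10]
  2-simplices (13): [1,2,3], [1,2,6], [1,3,7], [1,4,6], [1,4,7], [2,3,5], [2,5,7], [2,6,7], [3,5,6], [3,6,7], [4,5,6], [4,5,7], [8,9,10]

giving chain groups C_0 ≅ Z^10, C_1 ≅ Z^21, C_2 ≅ Z^13.

∂_1: C_1 → C_0 maps an edge to its endpoints' difference, ∂[p,q] = q − p.
As a 10×21 matrix over Z this has rank 8, with invariant factors (1,1,1,1,1,1,1,1).

Boundary ∂_2: C_2 → C_1 maps a triangle to the signed sum of its edges. For instance
  ∂[1,3,7] = [3,7] − [1,7] + [1,3],
  ∂[2,3,5] = [3,5] − [2,5] + [2,3].
The 21×13 boundary matrix has rank 13 and Smith normal form diag(1,1,1,1,1,1,1,1,1,1,1,1,2).

From H_k ≅ ker(∂_k) / im(∂_{k+1}) we obtain:

  H_0: rank C_0 − rank ∂_1 = 10 − 8 = 2, and the invariant factors of ∂_1 are all 1, so H_0 = Z^2.

H_0 ≅ Z^2.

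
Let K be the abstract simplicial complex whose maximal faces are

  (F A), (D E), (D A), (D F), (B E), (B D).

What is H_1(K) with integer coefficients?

Order the vertices as A < B < D < E < F. Listing each simplex with vertices in this order, K has dimension 1 with simplices:

  0-simplices (5): A, B, D, E, F
  1-simplices (6): AD, AF, BD, BE, DE, DF

giving chain groups C_0 ≅ Z^5, C_1 ≅ Z^6.

The boundary map ∂_1: C_1 → C_0 is given by ∂[p,q] = [q] − [p]. For instance
  ∂DE = E − D.
As a 5×6 matrix over Z this has rank 4, with invariant factors (1,1,1,1).

Computing H_k = (kernel of ∂_k) / (image of ∂_{k+1}):

  H_1: rank ker ∂_1 − rank ∂_2 = (6 − 4) − 0 = 2, and there is no ∂_2, so H_1 ≅ Z^2.

H_1 = Z^2.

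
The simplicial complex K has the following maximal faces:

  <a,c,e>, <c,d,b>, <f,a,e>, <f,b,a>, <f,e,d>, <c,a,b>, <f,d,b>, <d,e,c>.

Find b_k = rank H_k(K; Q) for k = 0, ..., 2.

b_0 = 1, b_1 = 0, b_2 = 1.

We work with the vertex ordering a < b < c < d < e < f. The simplices of K, each written with vertices in increasing order, are:

  0-simplices (6): a, b, c, d, e, f
  1-simplices (12): ab, ac, ae, af, bc, bd, bf, cd, ce, de, df, ef
  2-simplices (8): abc, abf, ace, aef, bcd, bdf, cde, def

giving chain groups C_0 ≅ Z^6, C_1 ≅ Z^12, C_2 ≅ Z^8.

Boundary ∂_1: C_1 → C_0 is given by ∂[p,q] = [q] − [p]. For instance
  ∂ae = e − a.
As a 6×12 matrix over Z this has rank 5, with invariant factors (1,1,1,1,1).

Boundary ∂_2: C_2 → C_1 maps a triangle to the signed sum of its edges. For instance
  ∂bcd = cd − bd + bc,
  ∂aef = ef − af + ae.
The 12×8 boundary matrix has rank 7 and Smith normal form diag(1,1,1,1,1,1,1).

From H_k ≅ ker(∂_k) / im(∂_{k+1}) we obtain:

  H_0: rank C_0 − rank ∂_1 = 6 − 5 = 1, and the invariant factors of ∂_1 are all 1, so H_0 = Z.
  H_1: rank ker ∂_1 − rank ∂_2 = (12 − 5) − 7 = 0, and the invariant factors of ∂_2 are all 1, so H_1 = 0.
  H_2: rank ker ∂_2 − rank ∂_3 = (8 − 7) − 0 = 1, and there is no ∂_3, so H_2 = Z.

As a check, the Euler characteristic is 6 − 12 + 8 = 2, which agrees with 1 − 0 + 1 = 2.

Hence the Betti numbers are b_0 = 1, b_1 = 0, b_2 = 1.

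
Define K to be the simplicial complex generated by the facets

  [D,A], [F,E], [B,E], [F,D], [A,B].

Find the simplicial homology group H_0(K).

K has 5 vertices, 5 edges.
rank ∂_0 = 0, rank ∂_1 = 4 ⇒ b_0 = 5 − 0 − 4 = 1; all invariant factors of ∂_1 are 1 so no torsion. So H_0 ≅ Z.

H_0 = Z.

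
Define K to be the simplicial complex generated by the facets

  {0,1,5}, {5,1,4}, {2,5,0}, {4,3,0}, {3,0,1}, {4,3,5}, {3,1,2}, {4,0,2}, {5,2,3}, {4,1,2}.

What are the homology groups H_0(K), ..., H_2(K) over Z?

H_0 = Z,  H_1 = Z/2Z,  H_2 = 0.

Order the vertices as 0 < 1 < 2 < 3 < 4 < 5. Listing each simplex with vertices in this order, K has dimension 2 with simplices:

  0-simplices (6): [0], [1], [2], [3], [4], [5]
  1-simplices (15): [0,1], [0,2], [0,3], [0,4], [0,5], [1,2], [1,3], [1,4], [1,5], [2,3], [2,4], [2,5], [3,4], [3,5], [4,5]
  2-simplices (10): [0,1,3], [0,1,5], [0,2,4], [0,2,5], [0,3,4], [1,2,3], [1,2,4], [1,4,5], [2,3,5], [3,4,5]

giving chain groups C_0 ≅ Z^6, C_1 ≅ Z^15, C_2 ≅ Z^10.

Boundary ∂_1: C_1 → C_0 sends each edge [p,q] (with p < q) to q − p. For instance
  ∂[0,4] = [4] − [0].
As a 6×15 matrix over Z this has rank 5, with invariant factors (1,1,1,1,1).

Boundary ∂_2: C_2 → C_1 maps a triangle to the signed sum of its edges. For instance
  ∂[1,2,3] = [2,3] − [1,3] + [1,2],
  ∂[0,1,5] = [1,5] − [0,5] + [0,1].
The 15×10 boundary matrix has rank 10 and Smith normal form diag(1,1,1,1,1,1,1,1,1,2).

From H_k ≅ ker(∂_k) / im(∂_{k+1}) we obtain:

  H_0: rank C_0 − rank ∂_1 = 6 − 5 = 1, and the invariant factors of ∂_1 are all 1, so H_0 = Z.
  H_1: rank ker ∂_1 − rank ∂_2 = (15 − 5) − 10 = 0, and ∂_2 has invariant factor 2 > 1, so H_1 = Z/2Z.
  H_2: rank ker ∂_2 − rank ∂_3 = (10 − 10) − 0 = 0, and there is no ∂_3, so H_2 = 0.

(K is a triangulation of the real projective plane RP^2.)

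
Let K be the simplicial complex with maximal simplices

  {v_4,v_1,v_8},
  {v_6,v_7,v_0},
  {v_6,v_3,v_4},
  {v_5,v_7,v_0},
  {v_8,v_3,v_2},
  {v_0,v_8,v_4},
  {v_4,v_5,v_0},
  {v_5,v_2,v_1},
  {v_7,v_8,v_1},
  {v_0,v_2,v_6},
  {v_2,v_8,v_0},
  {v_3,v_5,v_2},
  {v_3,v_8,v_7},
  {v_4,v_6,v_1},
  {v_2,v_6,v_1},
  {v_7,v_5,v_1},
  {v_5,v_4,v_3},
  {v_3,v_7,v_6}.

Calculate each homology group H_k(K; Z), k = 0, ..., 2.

We work with the vertex ordering v_0 < v_1 < v_2 < v_3 < v_4 < v_5 < v_6 < v_7 < v_8. The simplices of K, each written with vertices in increasing order, are:

  0-simplices (9): [v_0], [v_1], [v_2], [v_3], [v_4], [v_5], [v_6], [v_7], [v_8]
  1-simplices (27): (27 of them)
  2-simplices (18): (18 of them)

so the chain groups are C_0 ≅ Z^9, C_1 ≅ Z^27, C_2 ≅ Z^18.

The boundary map ∂_1: C_1 → C_0 is given by ∂[p,q] = [q] − [p]. For instance
  ∂[v_0,v_7] = [v_7] − [v_0].
This gives a 9×27 integer matrix of rank 8; reducing to Smith normal form yields diagonal entries (1,1,1,1,1,1,1,1).

The boundary map ∂_2: C_2 → C_1 maps a triangle to the signed sum of its edges. For instance
  ∂[v_3,v_4,v_6] = [v_4,v_6] − [v_3,v_6] + [v_3,v_4],
  ∂[v_3,v_4,v_5] = [v_4,v_5] − [v_3,v_5] + [v_3,v_4].
The 27×18 boundary matrix has rank 17 and Smith normal form diag(1,1,1,1,1,1,1,1,1,1,1,1,1,1,1,1,1).

From H_k ≅ ker(∂_k) / im(∂_{k+1}) we obtain:

  H_0: rank C_0 − rank ∂_1 = 9 − 8 = 1, and the invariant factors of ∂_1 are all 1, so H_0 = Z.
  H_1: rank ker ∂_1 − rank ∂_2 = (27 − 8) − 17 = 2, and the invariant factors of ∂_2 are all 1, so H_1 = Z^2.
  H_2: rank ker ∂_2 − rank ∂_3 = (18 − 17) − 0 = 1, and there is no ∂_3, so H_2 = Z.

H_0 ≅ Z,  H_1 ≅ Z^2,  H_2 ≅ Z.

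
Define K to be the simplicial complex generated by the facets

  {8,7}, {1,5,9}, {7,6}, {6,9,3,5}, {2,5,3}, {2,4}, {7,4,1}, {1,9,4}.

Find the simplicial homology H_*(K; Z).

Order the vertices as 1 < 2 < 3 < 4 < 5 < 6 < 7 < 8 < 9. Listing each simplex with vertices in this order, K has dimension 3 with simplices:

  0-simplices (9): [1], [2], [3], [4], [5], [6], [7], [8], [9]
  1-simplices (17): [1,4], [1,5], [1,7], [1,9], [2,3], [2,4], [2,5], [3,5], [3,6], [3,9], [4,7], [4,9], [5,6], [5,9], [6,7], [6,9], [7,8]
  2-simplices (8): [1,4,7], [1,4,9], [1,5,9], [2,3,5], [3,5,6], [3,5,9], [3,6,9], [5,6,9]
  3-simplices (1): [3,5,6,9]

so the chain groups are C_0 ≅ Z^9, C_1 ≅ Z^17, C_2 ≅ Z^8, C_3 ≅ Z^1.

∂_1: C_1 → C_0 maps an edge to its endpoints' difference, ∂[p,q] = q − p. For instance
  ∂[2,4] = [4] − [2].
The 9×17 boundary matrix has rank 8 and Smith normal form diag(1,1,1,1,1,1,1,1).

∂_2: C_2 → C_1 maps a triangle to the signed sum of its edges. For instance
  ∂[3,5,9] = [5,9] − [3,9] + [3,5],
  ∂[1,4,7] = [4,7] − [1,7] + [1,4].
This gives a 17×8 integer matrix of rank 7; reducing to Smith normal form yields diagonal entries (1,1,1,1,1,1,1).

Boundary ∂_3: C_3 → C_2 sends each 3-simplex σ to the alternating sum Σ_i (−1)^i (σ with its i-th vertex removed). For instance
  ∂[3,5,6,9] = [5,6,9] − [3,6,9] + [3,5,9] − [3,5,6].
The resulting 8×1 matrix has rank 1, and its Smith normal form has invariant factors (1).

Computing H_k = (kernel of ∂_k) / (image of ∂_{k+1}):

  H_0: rank C_0 − rank ∂_1 = 9 − 8 = 1, and the invariant factors of ∂_1 are all 1, so H_0 = Z.
  H_1: rank ker ∂_1 − rank ∂_2 = (17 − 8) − 7 = 2, and the invariant factors of ∂_2 are all 1, so H_1 = Z^2.
  H_2: rank ker ∂_2 − rank ∂_3 = (8 − 7) − 1 = 0, and the invariant factors of ∂_3 are all 1, so H_2 = 0.
  H_3: rank ker ∂_3 − rank ∂_4 = (1 − 1) − 0 = 0, and there is no ∂_4, so H_3 = 0.

As a check, the Euler characteristic is 9 − 17 + 8 − 1 = -1, which agrees with 1 − 2 + 0 − 0 = -1.

H_0 = Z,  H_1 = Z^2,  H_2 = 0,  H_3 = 0.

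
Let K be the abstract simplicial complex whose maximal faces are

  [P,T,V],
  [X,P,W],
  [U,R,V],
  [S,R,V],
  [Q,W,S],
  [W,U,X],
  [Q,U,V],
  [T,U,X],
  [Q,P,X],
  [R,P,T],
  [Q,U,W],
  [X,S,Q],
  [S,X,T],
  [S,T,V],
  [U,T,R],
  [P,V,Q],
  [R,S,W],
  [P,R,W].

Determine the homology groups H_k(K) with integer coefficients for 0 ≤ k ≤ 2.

We work with the vertex ordering P < Q < R < S < T < U < V < W < X. The simplices of K, each written with vertices in increasing order, are:

  0-simplices (9): P, Q, R, S, T, U, V, W, X
  1-simplices (27): PQ, PR, PT, PV, PW, PX, QS, QU, QV, QW, QX, RS, RT, RU, RV, RW, ST, SV, SW, SX, TU, TV, TX, UV, UW, UX, WX
  2-simplices (18): PQV, PQX, PRT, PRW, PTV, PWX, QSW, QSX, QUV, QUW, RSV, RSW, RTU, RUV, STV, STX, TUX, UWX

giving chain groups C_0 ≅ Z^9, C_1 ≅ Z^27, C_2 ≅ Z^18.

Boundary ∂_1: C_1 → C_0 is given by ∂[p,q] = [q] − [p]. For instance
  ∂PX = X − P.
The resulting 9×27 matrix has rank 8, and its Smith normal form has invariant factors (1,1,1,1,1,1,1,1).

Boundary ∂_2: C_2 → C_1 sends each 2-simplex [p,q,r] to [q,r] − [p,r] + [p,q]. For instance
  ∂PQV = QV − PV + PQ,
  ∂PRT = RT − PT + PR.
The resulting 27×18 matrix has rank 18, and its Smith normal form has invariant factors (1,1,1,1,1,1,1,1,1,1,1,1,1,1,1,1,1,2).

Now H_k = ker ∂_k / im ∂_{k+1}, so:

  H_0: rank C_0 − rank ∂_1 = 9 − 8 = 1, and the invariant factors of ∂_1 are all 1, so H_0 ≅ Z.
  H_1: rank ker ∂_1 − rank ∂_2 = (27 − 8) − 18 = 1, and ∂_2 has invariant factor 2 > 1, so H_1 ≅ Z × Z/2.
  H_2: rank ker ∂_2 − rank ∂_3 = (18 − 18) − 0 = 0, and there is no ∂_3, so H_2 ≅ 0.

H_0 = Z,  H_1 = Z × Z/2,  H_2 = 0.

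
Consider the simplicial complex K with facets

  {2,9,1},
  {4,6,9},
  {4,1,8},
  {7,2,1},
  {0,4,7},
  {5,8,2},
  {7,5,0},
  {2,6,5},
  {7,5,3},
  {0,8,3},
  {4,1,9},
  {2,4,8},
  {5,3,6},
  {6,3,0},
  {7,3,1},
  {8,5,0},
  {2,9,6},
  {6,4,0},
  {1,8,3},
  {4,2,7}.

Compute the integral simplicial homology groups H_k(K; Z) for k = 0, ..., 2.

Order the vertices as 0 < 1 < 2 < 3 < 4 < 5 < 6 < 7 < 8 < 9. Listing each simplex with vertices in this order, K has dimension 2 with simplices:

  0-simplices (10): [0], [1], [2], [3], [4], [5], [6], [7], [8], [9]
  1-simplices (30): (30 of them)
  2-simplices (20): (20 of them)

Hence C_0 ≅ Z^10, C_1 ≅ Z^30, C_2 ≅ Z^20.

The boundary map ∂_1: C_1 → C_0 maps an edge to its endpoints' difference, ∂[p,q] = q − p. For instance
  ∂[1,3] = [3] − [1].
The 10×30 boundary matrix has rank 9 and Smith normal form diag(1,1,1,1,1,1,1,1,1).

∂_2: C_2 → C_1 maps a triangle to the signed sum of its edges. For instance
  ∂[0,4,6] = [4,6] − [0,6] + [0,4],
  ∂[0,4,7] = [4,7] − [0,7] + [0,4].
The resulting 30×20 matrix has rank 20, and its Smith normal form has invariant factors (1,1,1,1,1,1,1,1,1,1,1,1,1,1,1,1,1,1,1,2).

Now H_k = ker ∂_k / im ∂_{k+1}, so:

  H_0: rank C_0 − rank ∂_1 = 10 − 9 = 1, and the invariant factors of ∂_1 are all 1, so H_0 ≅ Z.
  H_1: rank ker ∂_1 − rank ∂_2 = (30 − 9) − 20 = 1, and ∂_2 has invariant factor 2 > 1, so H_1 ≅ Z ⊕ Z_2.
  H_2: rank ker ∂_2 − rank ∂_3 = (20 − 20) − 0 = 0, and there is no ∂_3, so H_2 ≅ 0.

H_0 ≅ Z,  H_1 ≅ Z ⊕ Z_2,  H_2 = 0.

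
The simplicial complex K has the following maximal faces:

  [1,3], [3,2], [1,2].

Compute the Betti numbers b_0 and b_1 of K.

b_0 = 1, b_1 = 1.

Order the vertices as 1 < 2 < 3. Listing each simplex with vertices in this order, K has dimension 1 with simplices:

  0-simplices (3): [1], [2], [3]
  1-simplices (3): [1,2], [1,3], [2,3]

Hence C_0 ≅ Z^3, C_1 ≅ Z^3.

∂_1: C_1 → C_0 maps an edge to its endpoints' difference, ∂[p,q] = q − p. For instance
  ∂[1,2] = [2] − [1].
The resulting 3×3 matrix has rank 2, and its Smith normal form has invariant factors (1,1).

Reading off H_k = ker ∂_k / im ∂_{k+1}:

  H_0: rank C_0 − rank ∂_1 = 3 − 2 = 1, and the invariant factors of ∂_1 are all 1, so H_0 ≅ Z.
  H_1: rank ker ∂_1 − rank ∂_2 = (3 − 2) − 0 = 1, and there is no ∂_2, so H_1 ≅ Z.

Hence the Betti numbers are b_0 = 1, b_1 = 1.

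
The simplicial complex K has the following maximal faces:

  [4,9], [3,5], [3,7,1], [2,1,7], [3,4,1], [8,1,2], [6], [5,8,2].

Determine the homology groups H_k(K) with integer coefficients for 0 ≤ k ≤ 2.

H_0 ≅ Z^2,  H_1 ≅ Z,  H_2 = 0.

We work with the vertex ordering 1 < 2 < 3 < 4 < 5 < 6 < 7 < 8 < 9. The simplices of K, each written with vertices in increasing order, are:

  0-simplices (9): [1], [2], [3], [4], [5], [6], [7], [8], [9]
  1-simplices (13): [1,2], [1,3], [1,4], [1,7], [1,8], [2,5], [2,7], [2,8], [3,4], [3,5], [3,7], [4,9], [5,8]
  2-simplices (5): [1,2,7], [1,2,8], [1,3,4], [1,3,7], [2,5,8]

giving chain groups C_0 ≅ Z^9, C_1 ≅ Z^13, C_2 ≅ Z^5.

∂_1: C_1 → C_0 maps an edge to its endpoints' difference, ∂[p,q] = q − p.
As a 9×13 matrix over Z this has rank 7, with invariant factors (1,1,1,1,1,1,1).

Boundary ∂_2: C_2 → C_1 maps a triangle to the signed sum of its edges. For instance
  ∂[2,5,8] = [5,8] − [2,8] + [2,5],
  ∂[1,3,4] = [3,4] − [1,4] + [1,3].
This gives a 13×5 integer matrix of rank 5; reducing to Smith normal form yields diagonal entries (1,1,1,1,1).

Now H_k = ker ∂_k / im ∂_{k+1}, so:

  H_0: rank C_0 − rank ∂_1 = 9 − 7 = 2, and the invariant factors of ∂_1 are all 1, so H_0 ≅ Z^2.
  H_1: rank ker ∂_1 − rank ∂_2 = (13 − 7) − 5 = 1, and the invariant factors of ∂_2 are all 1, so H_1 ≅ Z.
  H_2: rank ker ∂_2 − rank ∂_3 = (5 − 5) − 0 = 0, and there is no ∂_3, so H_2 ≅ 0.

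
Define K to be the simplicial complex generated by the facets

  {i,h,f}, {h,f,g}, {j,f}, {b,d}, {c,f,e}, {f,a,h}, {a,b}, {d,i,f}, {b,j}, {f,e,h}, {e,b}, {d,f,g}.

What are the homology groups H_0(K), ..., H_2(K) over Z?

Fix the vertex order a < b < c < d < e < f < g < h < i < j and write every simplex with vertices in increasing order. Then dim K = 2 and the simplices of K are:

  0-simplices (10): a, b, c, d, e, f, g, h, i, j
  1-simplices (19): ab, af, ah, bd, be, bj, ce, cf, df, dg, di, ef, eh, fg, fh, fi, fj, gh, hi
  2-simplices (7): afh, cef, dfg, dfi, efh, fgh, fhi

so the chain groups are C_0 ≅ Z^10, C_1 ≅ Z^19, C_2 ≅ Z^7.

∂_1: C_1 → C_0 is given by ∂[p,q] = [q] − [p].
The 10×19 boundary matrix has rank 9 and Smith normal form diag(1,1,1,1,1,1,1,1,1).

Boundary ∂_2: C_2 → C_1 maps a triangle to the signed sum of its edges. For instance
  ∂cef = ef − cf + ce,
  ∂efh = fh − eh + ef.
The resulting 19×7 matrix has rank 7, and its Smith normal form has invariant factors (1,1,1,1,1,1,1).

Reading off H_k = ker ∂_k / im ∂_{k+1}:

  H_0: rank C_0 − rank ∂_1 = 10 − 9 = 1, and the invariant factors of ∂_1 are all 1, so H_0 = Z.
  H_1: rank ker ∂_1 − rank ∂_2 = (19 − 9) − 7 = 3, and the invariant factors of ∂_2 are all 1, so H_1 = Z^3.
  H_2: rank ker ∂_2 − rank ∂_3 = (7 − 7) − 0 = 0, and there is no ∂_3, so H_2 = 0.

As a check, the Euler characteristic is 10 − 19 + 7 = -2, which agrees with 1 − 3 + 0 = -2.

H_0 = Z,  H_1 = Z^3,  H_2 = 0.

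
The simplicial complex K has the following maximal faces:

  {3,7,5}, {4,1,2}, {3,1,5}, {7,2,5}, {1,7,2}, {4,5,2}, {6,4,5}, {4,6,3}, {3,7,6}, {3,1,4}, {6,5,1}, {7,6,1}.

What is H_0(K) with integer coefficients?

Take the total order 1 < 2 < 3 < 4 < 5 < 6 < 7 on the vertex set. Then K (dimension 2) consists of the simplices:

  0-simplices (7): [1], [2], [3], [4], [5], [6], [7]
  1-simplices (18): [1,2], [1,3], [1,4], [1,5], [1,6], [1,7], [2,4], [2,5], [2,7], [3,4], [3,5], [3,6], [3,7], [4,5], [4,6], [5,6], [5,7], [6,7]
  2-simplices (12): [1,2,4], [1,2,7], [1,3,4], [1,3,5], [1,5,6], [1,6,7], [2,4,5], [2,5,7], [3,4,6], [3,5,7], [3,6,7], [4,5,6]

so the chain groups are C_0 ≅ Z^7, C_1 ≅ Z^18, C_2 ≅ Z^12.

The boundary map ∂_1: C_1 → C_0 sends each edge [p,q] (with p < q) to q − p. For instance
  ∂[1,4] = [4] − [1].
The resulting 7×18 matrix has rank 6, and its Smith normal form has invariant factors (1,1,1,1,1,1).

∂_2: C_2 → C_1 maps a triangle to the signed sum of its edges. For instance
  ∂[2,5,7] = [5,7] − [2,7] + [2,5],
  ∂[1,2,4] = [2,4] − [1,4] + [1,2].
The 18×12 boundary matrix has rank 12 and Smith normal form diag(1,1,1,1,1,1,1,1,1,1,1,2).

Computing H_k = (kernel of ∂_k) / (image of ∂_{k+1}):

  H_0: rank C_0 − rank ∂_1 = 7 − 6 = 1, and the invariant factors of ∂_1 are all 1, so H_0 = Z.

(K is a triangulation of the real projective plane RP^2.)

H_0 ≅ Z.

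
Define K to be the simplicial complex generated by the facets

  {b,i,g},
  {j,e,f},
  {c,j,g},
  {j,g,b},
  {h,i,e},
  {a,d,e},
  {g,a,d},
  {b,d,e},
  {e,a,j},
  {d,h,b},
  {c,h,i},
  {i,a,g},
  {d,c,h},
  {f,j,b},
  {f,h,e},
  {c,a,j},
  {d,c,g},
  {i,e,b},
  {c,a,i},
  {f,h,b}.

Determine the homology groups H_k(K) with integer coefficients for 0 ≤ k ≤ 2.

Order the vertices as a < b < c < d < e < f < g < h < i < j. Listing each simplex with vertices in this order, K has dimension 2 with simplices:

  0-simplices (10): a, b, c, d, e, f, g, h, i, j
  1-simplices (30): ac, ad, ae, ag, ai, aj, bd, be, bf, bg, bh, bi, bj, cd, cg, ch, ci, cj, de, dg, dh, ef, eh, ei, ej, fh, fj, gi, gj, hi
  2-simplices (20): aci, acj, ade, adg, aej, agi, bde, bdh, bei, bfh, bfj, bgi, bgj, cdg, cdh, cgj, chi, efh, efj, ehi

so the chain groups are C_0 ≅ Z^10, C_1 ≅ Z^30, C_2 ≅ Z^20.

Boundary ∂_1: C_1 → C_0 maps an edge to its endpoints' difference, ∂[p,q] = q − p. For instance
  ∂be = e − b.
This gives a 10×30 integer matrix of rank 9; reducing to Smith normal form yields diagonal entries (1,1,1,1,1,1,1,1,1).

The boundary map ∂_2: C_2 → C_1 maps a triangle to the signed sum of its edges. For instance
  ∂bgj = gj − bj + bg,
  ∂bfj = fj − bj + bf.
The 30×20 boundary matrix has rank 20 and Smith normal form diag(1,1,1,1,1,1,1,1,1,1,1,1,1,1,1,1,1,1,1,2).

Reading off H_k = ker ∂_k / im ∂_{k+1}:

  H_0: rank C_0 − rank ∂_1 = 10 − 9 = 1, and the invariant factors of ∂_1 are all 1, so H_0 ≅ Z.
  H_1: rank ker ∂_1 − rank ∂_2 = (30 − 9) − 20 = 1, and ∂_2 has invariant factor 2 > 1, so H_1 ≅ Z ⊕ Z_2.
  H_2: rank ker ∂_2 − rank ∂_3 = (20 − 20) − 0 = 0, and there is no ∂_3, so H_2 ≅ 0.

(K is a triangulation of the Klein bottle.)

H_0 ≅ Z,  H_1 ≅ Z ⊕ Z_2,  H_2 = 0.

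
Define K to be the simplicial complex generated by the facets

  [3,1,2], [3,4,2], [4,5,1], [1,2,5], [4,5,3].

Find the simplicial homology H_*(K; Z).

H_0 ≅ Z,  H_1 ≅ Z,  H_2 = 0.

We work with the vertex ordering 1 < 2 < 3 < 4 < 5. The simplices of K, each written with vertices in increasing order, are:

  0-simplices (5): [1], [2], [3], [4], [5]
  1-simplices (10): [1,2], [1,3], [1,4], [1,5], [2,3], [2,4], [2,5], [3,4], [3,5], [4,5]
  2-simplices (5): [1,2,3], [1,2,5], [1,4,5], [2,3,4], [3,4,5]

Hence C_0 ≅ Z^5, C_1 ≅ Z^10, C_2 ≅ Z^5.

Boundary ∂_1: C_1 → C_0 is given by ∂[p,q] = [q] − [p]. For instance
  ∂[1,2] = [2] − [1].
This gives a 5×10 integer matrix of rank 4; reducing to Smith normal form yields diagonal entries (1,1,1,1).

Boundary ∂_2: C_2 → C_1 sends each 2-simplex [p,q,r] to [q,r] − [p,r] + [p,q]. For instance
  ∂[2,3,4] = [3,4] − [2,4] + [2,3],
  ∂[1,4,5] = [4,5] − [1,5] + [1,4].
The resulting 10×5 matrix has rank 5, and its Smith normal form has invariant factors (1,1,1,1,1).

Reading off H_k = ker ∂_k / im ∂_{k+1}:

  H_0: rank C_0 − rank ∂_1 = 5 − 4 = 1, and the invariant factors of ∂_1 are all 1, so H_0 ≅ Z.
  H_1: rank ker ∂_1 − rank ∂_2 = (10 − 4) − 5 = 1, and the invariant factors of ∂_2 are all 1, so H_1 ≅ Z.
  H_2: rank ker ∂_2 − rank ∂_3 = (5 − 5) − 0 = 0, and there is no ∂_3, so H_2 ≅ 0.

As a check, the Euler characteristic is 5 − 10 + 5 = 0, which agrees with 1 − 1 + 0 = 0.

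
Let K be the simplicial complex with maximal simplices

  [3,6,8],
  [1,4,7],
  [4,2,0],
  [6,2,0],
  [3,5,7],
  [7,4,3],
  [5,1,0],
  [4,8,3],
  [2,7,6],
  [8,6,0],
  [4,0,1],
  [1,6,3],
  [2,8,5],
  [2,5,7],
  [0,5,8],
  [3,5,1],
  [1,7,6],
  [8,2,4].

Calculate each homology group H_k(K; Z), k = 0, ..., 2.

Order the vertices as 0 < 1 < 2 < 3 < 4 < 5 < 6 < 7 < 8. Listing each simplex with vertices in this order, K has dimension 2 with simplices:

  0-simplices (9): [0], [1], [2], [3], [4], [5], [6], [7], [8]
  1-simplices (27): (27 of them)
  2-simplices (18): [0,1,4], [0,1,5], [0,2,4], [0,2,6], [0,5,8], [0,6,8], [1,3,5], [1,3,6], [1,4,7], [1,6,7], [2,4,8], [2,5,7], [2,5,8], [2,6,7], [3,4,7], [3,4,8], [3,5,7], [3,6,8]

giving chain groups C_0 ≅ Z^9, C_1 ≅ Z^27, C_2 ≅ Z^18.

Boundary ∂_1: C_1 → C_0 is given by ∂[p,q] = [q] − [p].
The 9×27 boundary matrix has rank 8 and Smith normal form diag(1,1,1,1,1,1,1,1).

The boundary map ∂_2: C_2 → C_1 sends each 2-simplex [p,q,r] to [q,r] − [p,r] + [p,q]. For instance
  ∂[0,5,8] = [5,8] − [0,8] + [0,5],
  ∂[3,5,7] = [5,7] − [3,7] + [3,5].
The 27×18 boundary matrix has rank 18 and Smith normal form diag(1,1,1,1,1,1,1,1,1,1,1,1,1,1,1,1,1,2).

From H_k ≅ ker(∂_k) / im(∂_{k+1}) we obtain:

  H_0: rank C_0 − rank ∂_1 = 9 − 8 = 1, and the invariant factors of ∂_1 are all 1, so H_0 ≅ Z.
  H_1: rank ker ∂_1 − rank ∂_2 = (27 − 8) − 18 = 1, and ∂_2 has invariant factor 2 > 1, so H_1 ≅ Z × Z/2.
  H_2: rank ker ∂_2 − rank ∂_3 = (18 − 18) − 0 = 0, and there is no ∂_3, so H_2 ≅ 0.

As a check, the Euler characteristic is 9 − 27 + 18 = 0, which agrees with 1 − 1 + 0 = 0.

H_0 = Z,  H_1 = Z × Z/2,  H_2 = 0.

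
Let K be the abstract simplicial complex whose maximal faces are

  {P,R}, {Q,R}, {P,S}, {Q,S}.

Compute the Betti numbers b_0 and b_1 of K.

b_0 = 1, b_1 = 1.

Fix the vertex order P < Q < R < S and write every simplex with vertices in increasing order. Then dim K = 1 and the simplices of K are:

  0-simplices (4): P, Q, R, S
  1-simplices (4): PR, PS, QR, QS

Hence C_0 ≅ Z^4, C_1 ≅ Z^4.

∂_1: C_1 → C_0 sends each edge [p,q] (with p < q) to q − p.
As a 4×4 matrix over Z this has rank 3, with invariant factors (1,1,1).

Now H_k = ker ∂_k / im ∂_{k+1}, so:

  H_0: rank C_0 − rank ∂_1 = 4 − 3 = 1, and the invariant factors of ∂_1 are all 1, so H_0 ≅ Z.
  H_1: rank ker ∂_1 − rank ∂_2 = (4 − 3) − 0 = 1, and there is no ∂_2, so H_1 ≅ Z.

As a check, the Euler characteristic is 4 − 4 = 0, which agrees with 1 − 1 = 0.

Hence the Betti numbers are b_0 = 1, b_1 = 1.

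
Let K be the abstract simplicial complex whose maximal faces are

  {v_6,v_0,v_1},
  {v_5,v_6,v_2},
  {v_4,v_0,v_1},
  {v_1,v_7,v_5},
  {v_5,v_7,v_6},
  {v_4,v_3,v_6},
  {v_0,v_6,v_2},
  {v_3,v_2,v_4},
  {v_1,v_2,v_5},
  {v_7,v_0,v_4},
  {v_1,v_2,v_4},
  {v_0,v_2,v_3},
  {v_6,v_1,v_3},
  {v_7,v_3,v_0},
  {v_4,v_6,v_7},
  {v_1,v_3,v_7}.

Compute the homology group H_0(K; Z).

H_0 = Z.

Order the vertices as v_0 < v_1 < v_2 < v_3 < v_4 < v_5 < v_6 < v_7. Listing each simplex with vertices in this order, K has dimension 2 with simplices:

  0-simplices (8): [v_0], [v_1], [v_2], [v_3], [v_4], [v_5], [v_6], [v_7]
  1-simplices (24): (24 of them)
  2-simplices (16): (16 of them)

Hence C_0 ≅ Z^8, C_1 ≅ Z^24, C_2 ≅ Z^16.

Boundary ∂_1: C_1 → C_0 is given by ∂[p,q] = [q] − [p].
As a 8×24 matrix over Z this has rank 7, with invariant factors (1,1,1,1,1,1,1).

Boundary ∂_2: C_2 → C_1 acts by ∂[p,q,r] = [q,r] − [p,r] + [p,q]. For instance
  ∂[v_0,v_2,v_3] = [v_2,v_3] − [v_0,v_3] + [v_0,v_2],
  ∂[v_3,v_4,v_6] = [v_4,v_6] − [v_3,v_6] + [v_3,v_4].
This gives a 24×16 integer matrix of rank 15; reducing to Smith normal form yields diagonal entries (1,1,1,1,1,1,1,1,1,1,1,1,1,1,1).

Computing H_k = (kernel of ∂_k) / (image of ∂_{k+1}):

  H_0: rank C_0 − rank ∂_1 = 8 − 7 = 1, and the invariant factors of ∂_1 are all 1, so H_0 ≅ Z.

(K is a triangulation of the torus T^2.)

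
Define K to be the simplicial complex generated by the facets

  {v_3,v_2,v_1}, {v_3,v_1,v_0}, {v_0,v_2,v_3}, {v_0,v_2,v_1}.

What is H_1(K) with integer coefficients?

H_1 ≅ 0.

Fix the vertex order v_0 < v_1 < v_2 < v_3 and write every simplex with vertices in increasing order. Then dim K = 2 and the simplices of K are:

  0-simplices (4): [v_0], [v_1], [v_2], [v_3]
  1-simplices (6): [v_0,v_1], [v_0,v_2], [v_0,v_3], [v_1,v_2], [v_1,v_3], [v_2,v_3]
  2-simplices (4): [v_0,v_1,v_2], [v_0,v_1,v_3], [v_0,v_2,v_3], [v_1,v_2,v_3]

Hence C_0 ≅ Z^4, C_1 ≅ Z^6, C_2 ≅ Z^4.

∂_1: C_1 → C_0 maps an edge to its endpoints' difference, ∂[p,q] = q − p.
The resulting 4×6 matrix has rank 3, and its Smith normal form has invariant factors (1,1,1).

The boundary map ∂_2: C_2 → C_1 maps a triangle to the signed sum of its edges. For instance
  ∂[v_0,v_1,v_2] = [v_1,v_2] − [v_0,v_2] + [v_0,v_1],
  ∂[v_1,v_2,v_3] = [v_2,v_3] − [v_1,v_3] + [v_1,v_2].
The 6×4 boundary matrix has rank 3 and Smith normal form diag(1,1,1).

Now H_k = ker ∂_k / im ∂_{k+1}, so:

  H_1: rank ker ∂_1 − rank ∂_2 = (6 − 3) − 3 = 0, and the invariant factors of ∂_2 are all 1, so H_1 = 0.

(K is a triangulation of the 2-sphere S^2.)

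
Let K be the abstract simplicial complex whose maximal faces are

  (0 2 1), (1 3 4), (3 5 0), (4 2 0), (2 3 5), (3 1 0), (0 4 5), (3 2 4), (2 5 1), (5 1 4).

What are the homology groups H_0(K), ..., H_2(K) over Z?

Fix the vertex order 0 < 1 < 2 < 3 < 4 < 5 and write every simplex with vertices in increasing order. Then dim K = 2 and the simplices of K are:

  0-simplices (6): [0], [1], [2], [3], [4], [5]
  1-simplices (15): [0,1], [0,2], [0,3], [0,4], [0,5], [1,2], [1,3], [1,4], [1,5], [2,3], [2,4], [2,5], [3,4], [3,5], [4,5]
  2-simplices (10): [0,1,2], [0,1,3], [0,2,4], [0,3,5], [0,4,5], [1,2,5], [1,3,4], [1,4,5], [2,3,4], [2,3,5]

giving chain groups C_0 ≅ Z^6, C_1 ≅ Z^15, C_2 ≅ Z^10.

Boundary ∂_1: C_1 → C_0 is given by ∂[p,q] = [q] − [p].
As a 6×15 matrix over Z this has rank 5, with invariant factors (1,1,1,1,1).

∂_2: C_2 → C_1 acts by ∂[p,q,r] = [q,r] − [p,r] + [p,q]. For instance
  ∂[0,3,5] = [3,5] − [0,5] + [0,3],
  ∂[2,3,4] = [3,4] − [2,4] + [2,3].
The 15×10 boundary matrix has rank 10 and Smith normal form diag(1,1,1,1,1,1,1,1,1,2).

Now H_k = ker ∂_k / im ∂_{k+1}, so:

  H_0: rank C_0 − rank ∂_1 = 6 − 5 = 1, and the invariant factors of ∂_1 are all 1, so H_0 ≅ Z.
  H_1: rank ker ∂_1 − rank ∂_2 = (15 − 5) − 10 = 0, and ∂_2 has invariant factor 2 > 1, so H_1 ≅ Z/2.
  H_2: rank ker ∂_2 − rank ∂_3 = (10 − 10) − 0 = 0, and there is no ∂_3, so H_2 ≅ 0.

As a check, the Euler characteristic is 6 − 15 + 10 = 1, which agrees with 1 − 0 + 0 = 1.
(K is a triangulation of the real projective plane RP^2.)

H_0 = Z,  H_1 = Z/2,  H_2 = 0.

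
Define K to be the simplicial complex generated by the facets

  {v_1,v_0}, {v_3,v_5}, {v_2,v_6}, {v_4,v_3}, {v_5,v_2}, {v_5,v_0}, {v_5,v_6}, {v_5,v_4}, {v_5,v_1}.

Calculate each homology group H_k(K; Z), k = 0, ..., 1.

We work with the vertex ordering v_0 < v_1 < v_2 < v_3 < v_4 < v_5 < v_6. The simplices of K, each written with vertices in increasing order, are:

  0-simplices (7): [v_0], [v_1], [v_2], [v_3], [v_4], [v_5], [v_6]
  1-simplices (9): [v_0,v_1], [v_0,v_5], [v_1,v_5], [v_2,v_5], [v_2,v_6], [v_3,v_4], [v_3,v_5], [v_4,v_5], [v_5,v_6]

so the chain groups are C_0 ≅ Z^7, C_1 ≅ Z^9.

The boundary map ∂_1: C_1 → C_0 sends each edge [p,q] (with p < q) to q − p. For instance
  ∂[v_2,v_6] = [v_6] − [v_2].
This gives a 7×9 integer matrix of rank 6; reducing to Smith normal form yields diagonal entries (1,1,1,1,1,1).

Computing H_k = (kernel of ∂_k) / (image of ∂_{k+1}):

  H_0: rank C_0 − rank ∂_1 = 7 − 6 = 1, and the invariant factors of ∂_1 are all 1, so H_0 ≅ Z.
  H_1: rank ker ∂_1 − rank ∂_2 = (9 − 6) − 0 = 3, and there is no ∂_2, so H_1 ≅ Z^3.

H_0 = Z,  H_1 = Z^3.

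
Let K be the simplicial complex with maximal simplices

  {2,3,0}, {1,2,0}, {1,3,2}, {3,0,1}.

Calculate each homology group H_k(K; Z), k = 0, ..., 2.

H_0 = Z,  H_1 = 0,  H_2 = Z.

Order the vertices as 0 < 1 < 2 < 3. Listing each simplex with vertices in this order, K has dimension 2 with simplices:

  0-simplices (4): [0], [1], [2], [3]
  1-simplices (6): [0,1], [0,2], [0,3], [1,2], [1,3], [2,3]
  2-simplices (4): [0,1,2], [0,1,3], [0,2,3], [1,2,3]

giving chain groups C_0 ≅ Z^4, C_1 ≅ Z^6, C_2 ≅ Z^4.

∂_1: C_1 → C_0 sends each edge [p,q] (with p < q) to q − p.
As a 4×6 matrix over Z this has rank 3, with invariant factors (1,1,1).

∂_2: C_2 → C_1 maps a triangle to the signed sum of its edges. For instance
  ∂[0,2,3] = [2,3] − [0,3] + [0,2],
  ∂[0,1,3] = [1,3] − [0,3] + [0,1].
The 6×4 boundary matrix has rank 3 and Smith normal form diag(1,1,1).

Computing H_k = (kernel of ∂_k) / (image of ∂_{k+1}):

  H_0: rank C_0 − rank ∂_1 = 4 − 3 = 1, and the invariant factors of ∂_1 are all 1, so H_0 ≅ Z.
  H_1: rank ker ∂_1 − rank ∂_2 = (6 − 3) − 3 = 0, and the invariant factors of ∂_2 are all 1, so H_1 ≅ 0.
  H_2: rank ker ∂_2 − rank ∂_3 = (4 − 3) − 0 = 1, and there is no ∂_3, so H_2 ≅ Z.

As a check, the Euler characteristic is 4 − 6 + 4 = 2, which agrees with 1 − 0 + 1 = 2.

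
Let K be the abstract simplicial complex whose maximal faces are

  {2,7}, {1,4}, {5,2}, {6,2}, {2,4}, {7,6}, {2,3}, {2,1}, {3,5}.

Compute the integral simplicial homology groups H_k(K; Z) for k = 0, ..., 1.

Order the vertices as 1 < 2 < 3 < 4 < 5 < 6 < 7. Listing each simplex with vertices in this order, K has dimension 1 with simplices:

  0-simplices (7): [1], [2], [3], [4], [5], [6], [7]
  1-simplices (9): [1,2], [1,4], [2,3], [2,4], [2,5], [2,6], [2,7], [3,5], [6,7]

giving chain groups C_0 ≅ Z^7, C_1 ≅ Z^9.

Boundary ∂_1: C_1 → C_0 sends each edge [p,q] (with p < q) to q − p.
This gives a 7×9 integer matrix of rank 6; reducing to Smith normal form yields diagonal entries (1,1,1,1,1,1).

Computing H_k = (kernel of ∂_k) / (image of ∂_{k+1}):

  H_0: rank C_0 − rank ∂_1 = 7 − 6 = 1, and the invariant factors of ∂_1 are all 1, so H_0 ≅ Z.
  H_1: rank ker ∂_1 − rank ∂_2 = (9 − 6) − 0 = 3, and there is no ∂_2, so H_1 ≅ Z^3.

H_0 = Z,  H_1 = Z^3.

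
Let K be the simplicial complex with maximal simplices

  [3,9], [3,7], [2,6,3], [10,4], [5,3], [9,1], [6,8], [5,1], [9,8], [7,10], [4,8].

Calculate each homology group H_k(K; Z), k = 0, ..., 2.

H_0 = Z,  H_1 = Z^3,  H_2 = 0.

K has 10 vertices, 13 edges, 1 triangle.
rank ∂_0 = 0, rank ∂_1 = 9 ⇒ b_0 = 10 − 0 − 9 = 1; all invariant factors of ∂_1 are 1 so no torsion. So H_0 = Z.
rank ∂_1 = 9, rank ∂_2 = 1 ⇒ b_1 = 13 − 9 − 1 = 3; all invariant factors of ∂_2 are 1 so no torsion. So H_1 = Z^3.
rank ∂_2 = 1, rank ∂_3 = 0 ⇒ b_2 = 1 − 1 − 0 = 0. So H_2 = 0.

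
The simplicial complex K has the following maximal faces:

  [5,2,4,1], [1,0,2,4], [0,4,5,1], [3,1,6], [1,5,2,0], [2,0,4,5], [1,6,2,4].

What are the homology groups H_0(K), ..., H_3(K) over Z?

Order the vertices as 0 < 1 < 2 < 3 < 4 < 5 < 6. Listing each simplex with vertices in this order, K has dimension 3 with simplices:

  0-simplices (7): [0], [1], [2], [3], [4], [5], [6]
  1-simplices (15): [0,1], [0,2], [0,4], [0,5], [1,2], [1,3], [1,4], [1,5], [1,6], [2,4], [2,5], [2,6], [3,6], [4,5], [4,6]
  2-simplices (14): [0,1,2], [0,1,4], [0,1,5], [0,2,4], [0,2,5], [0,4,5], [1,2,4], [1,2,5], [1,2,6], [1,3,6], [1,4,5], [1,4,6], [2,4,5], [2,4,6]
  3-simplices (6): [0,1,2,4], [0,1,2,5], [0,1,4,5], [0,2,4,5], [1,2,4,5], [1,2,4,6]

so the chain groups are C_0 ≅ Z^7, C_1 ≅ Z^15, C_2 ≅ Z^14, C_3 ≅ Z^6.

∂_1: C_1 → C_0 maps an edge to its endpoints' difference, ∂[p,q] = q − p.
This gives a 7×15 integer matrix of rank 6; reducing to Smith normal form yields diagonal entries (1,1,1,1,1,1).

∂_2: C_2 → C_1 sends each 2-simplex [p,q,r] to [q,r] − [p,r] + [p,q]. For instance
  ∂[0,4,5] = [4,5] − [0,5] + [0,4],
  ∂[1,4,5] = [4,5] − [1,5] + [1,4].
As a 15×14 matrix over Z this has rank 9, with invariant factors (1,1,1,1,1,1,1,1,1).

∂_3: C_3 → C_2 sends each 3-simplex σ to the alternating sum Σ_i (−1)^i (σ with its i-th vertex removed). For instance
  ∂[1,2,4,6] = [2,4,6] − [1,4,6] + [1,2,6] − [1,2,4],
  ∂[0,1,2,5] = [1,2,5] − [0,2,5] + [0,1,5] − [0,1,2].
The resulting 14×6 matrix has rank 5, and its Smith normal form has invariant factors (1,1,1,1,1).

Now H_k = ker ∂_k / im ∂_{k+1}, so:

  H_0: rank C_0 − rank ∂_1 = 7 − 6 = 1, and the invariant factors of ∂_1 are all 1, so H_0 = Z.
  H_1: rank ker ∂_1 − rank ∂_2 = (15 − 6) − 9 = 0, and the invariant factors of ∂_2 are all 1, so H_1 = 0.
  H_2: rank ker ∂_2 − rank ∂_3 = (14 − 9) − 5 = 0, and the invariant factors of ∂_3 are all 1, so H_2 = 0.
  H_3: rank ker ∂_3 − rank ∂_4 = (6 − 5) − 0 = 1, and there is no ∂_4, so H_3 = Z.

H_0 = Z,  H_1 = 0,  H_2 = 0,  H_3 = Z.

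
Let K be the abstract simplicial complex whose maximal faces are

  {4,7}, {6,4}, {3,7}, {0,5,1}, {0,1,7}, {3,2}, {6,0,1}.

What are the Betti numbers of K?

Take the total order 0 < 1 < 2 < 3 < 4 < 5 < 6 < 7 on the vertex set. Then K (dimension 2) consists of the simplices:

  0-simplices (8): [0], [1], [2], [3], [4], [5], [6], [7]
  1-simplices (11): [0,1], [0,5], [0,6], [0,7], [1,5], [1,6], [1,7], [2,3], [3,7], [4,6], [4,7]
  2-simplices (3): [0,1,5], [0,1,6], [0,1,7]

so the chain groups are C_0 ≅ Z^8, C_1 ≅ Z^11, C_2 ≅ Z^3.

The boundary map ∂_1: C_1 → C_0 sends each edge [p,q] (with p < q) to q − p.
As a 8×11 matrix over Z this has rank 7, with invariant factors (1,1,1,1,1,1,1).

The boundary map ∂_2: C_2 → C_1 sends each 2-simplex [p,q,r] to [q,r] − [p,r] + [p,q]. For instance
  ∂[0,1,7] = [1,7] − [0,7] + [0,1],
  ∂[0,1,5] = [1,5] − [0,5] + [0,1].
As a 11×3 matrix over Z this has rank 3, with invariant factors (1,1,1).

Now H_k = ker ∂_k / im ∂_{k+1}, so:

  H_0: rank C_0 − rank ∂_1 = 8 − 7 = 1, and the invariant factors of ∂_1 are all 1, so H_0 ≅ Z.
  H_1: rank ker ∂_1 − rank ∂_2 = (11 − 7) − 3 = 1, and the invariant factors of ∂_2 are all 1, so H_1 ≅ Z.
  H_2: rank ker ∂_2 − rank ∂_3 = (3 − 3) − 0 = 0, and there is no ∂_3, so H_2 ≅ 0.

As a check, the Euler characteristic is 8 − 11 + 3 = 0, which agrees with 1 − 1 + 0 = 0.

Hence the Betti numbers are b_0 = 1, b_1 = 1, b_2 = 0.

b_0 = 1, b_1 = 1, b_2 = 0.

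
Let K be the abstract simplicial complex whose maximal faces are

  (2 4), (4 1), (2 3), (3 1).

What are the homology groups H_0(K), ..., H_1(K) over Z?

H_0 ≅ Z,  H_1 ≅ Z.

Order the vertices as 1 < 2 < 3 < 4. Listing each simplex with vertices in this order, K has dimension 1 with simplices:

  0-simplices (4): [1], [2], [3], [4]
  1-simplices (4): [1,3], [1,4], [2,3], [2,4]

Hence C_0 ≅ Z^4, C_1 ≅ Z^4.

The boundary map ∂_1: C_1 → C_0 maps an edge to its endpoints' difference, ∂[p,q] = q − p. For instance
  ∂[2,4] = [4] − [2].
The 4×4 boundary matrix has rank 3 and Smith normal form diag(1,1,1).

From H_k ≅ ker(∂_k) / im(∂_{k+1}) we obtain:

  H_0: rank C_0 − rank ∂_1 = 4 − 3 = 1, and the invariant factors of ∂_1 are all 1, so H_0 = Z.
  H_1: rank ker ∂_1 − rank ∂_2 = (4 − 3) − 0 = 1, and there is no ∂_2, so H_1 = Z.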